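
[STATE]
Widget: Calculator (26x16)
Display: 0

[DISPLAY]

                         0
┌───┬───┬───┬───┐         
│ 7 │ 8 │ 9 │ ÷ │         
├───┼───┼───┼───┤         
│ 4 │ 5 │ 6 │ × │         
├───┼───┼───┼───┤         
│ 1 │ 2 │ 3 │ - │         
├───┼───┼───┼───┤         
│ 0 │ . │ = │ + │         
├───┼───┼───┼───┤         
│ C │ MC│ MR│ M+│         
└───┴───┴───┴───┘         
                          
                          
                          
                          


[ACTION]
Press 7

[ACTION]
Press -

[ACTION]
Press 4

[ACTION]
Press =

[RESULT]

                         3
┌───┬───┬───┬───┐         
│ 7 │ 8 │ 9 │ ÷ │         
├───┼───┼───┼───┤         
│ 4 │ 5 │ 6 │ × │         
├───┼───┼───┼───┤         
│ 1 │ 2 │ 3 │ - │         
├───┼───┼───┼───┤         
│ 0 │ . │ = │ + │         
├───┼───┼───┼───┤         
│ C │ MC│ MR│ M+│         
└───┴───┴───┴───┘         
                          
                          
                          
                          


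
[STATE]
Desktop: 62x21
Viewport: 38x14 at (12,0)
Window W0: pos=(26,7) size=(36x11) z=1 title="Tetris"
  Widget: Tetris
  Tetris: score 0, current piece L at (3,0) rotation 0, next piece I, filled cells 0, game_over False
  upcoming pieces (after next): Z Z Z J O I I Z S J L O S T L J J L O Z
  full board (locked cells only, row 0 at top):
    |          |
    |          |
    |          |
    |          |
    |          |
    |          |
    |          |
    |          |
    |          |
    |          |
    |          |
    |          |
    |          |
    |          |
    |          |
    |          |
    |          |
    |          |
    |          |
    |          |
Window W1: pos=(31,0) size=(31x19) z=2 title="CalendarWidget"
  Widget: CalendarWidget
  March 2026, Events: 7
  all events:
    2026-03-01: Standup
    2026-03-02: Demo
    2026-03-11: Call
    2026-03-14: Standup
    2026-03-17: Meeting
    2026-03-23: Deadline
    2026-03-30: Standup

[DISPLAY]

                   ┏━━━━━━━━━━━━━━━━━━
                   ┃ CalendarWidget   
                   ┠──────────────────
                   ┃          March 20
                   ┃Mo Tu We Th Fr Sa 
                   ┃                  
                   ┃ 2*  3  4  5  6  7
              ┏━━━━┃ 9 10 11* 12 13 14
              ┃ Tet┃16 17* 18 19 20 21
              ┠────┃23* 24 25 26 27 28
              ┃    ┃30* 31            
              ┃    ┃                  
              ┃    ┃                  
              ┃    ┃                  


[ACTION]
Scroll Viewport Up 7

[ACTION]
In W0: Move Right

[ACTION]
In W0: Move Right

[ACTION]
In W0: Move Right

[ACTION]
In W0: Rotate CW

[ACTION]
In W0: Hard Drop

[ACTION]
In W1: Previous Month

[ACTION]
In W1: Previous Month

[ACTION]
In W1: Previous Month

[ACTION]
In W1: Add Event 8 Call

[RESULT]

                   ┏━━━━━━━━━━━━━━━━━━
                   ┃ CalendarWidget   
                   ┠──────────────────
                   ┃        December 2
                   ┃Mo Tu We Th Fr Sa 
                   ┃ 1  2  3  4  5  6 
                   ┃ 8*  9 10 11 12 13
              ┏━━━━┃15 16 17 18 19 20 
              ┃ Tet┃22 23 24 25 26 27 
              ┠────┃29 30 31          
              ┃    ┃                  
              ┃    ┃                  
              ┃    ┃                  
              ┃    ┃                  


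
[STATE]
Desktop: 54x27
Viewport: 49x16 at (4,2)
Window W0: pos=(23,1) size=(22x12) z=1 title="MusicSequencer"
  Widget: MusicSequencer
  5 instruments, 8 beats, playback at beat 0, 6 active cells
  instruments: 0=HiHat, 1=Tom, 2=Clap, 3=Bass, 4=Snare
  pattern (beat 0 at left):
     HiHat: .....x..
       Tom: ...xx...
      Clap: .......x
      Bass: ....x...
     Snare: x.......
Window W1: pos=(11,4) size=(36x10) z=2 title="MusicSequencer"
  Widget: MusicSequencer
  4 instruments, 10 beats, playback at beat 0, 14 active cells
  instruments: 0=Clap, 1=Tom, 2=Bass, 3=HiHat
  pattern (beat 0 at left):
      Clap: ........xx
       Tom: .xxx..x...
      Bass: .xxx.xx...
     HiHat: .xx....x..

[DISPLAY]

                   ┃ MusicSequencer     ┃        
                   ┠────────────────────┨        
       ┏━━━━━━━━━━━━━━━━━━━━━━━━━━━━━━━━━━┓      
       ┃ MusicSequencer                   ┃      
       ┠──────────────────────────────────┨      
       ┃      ▼123456789                  ┃      
       ┃  Clap········██                  ┃      
       ┃   Tom·███··█···                  ┃      
       ┃  Bass·███·██···                  ┃      
       ┃ HiHat·██····█··                  ┃      
       ┃                                  ┃      
       ┗━━━━━━━━━━━━━━━━━━━━━━━━━━━━━━━━━━┛      
                                                 
                                                 
                                                 
                                                 


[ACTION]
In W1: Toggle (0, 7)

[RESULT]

                   ┃ MusicSequencer     ┃        
                   ┠────────────────────┨        
       ┏━━━━━━━━━━━━━━━━━━━━━━━━━━━━━━━━━━┓      
       ┃ MusicSequencer                   ┃      
       ┠──────────────────────────────────┨      
       ┃      ▼123456789                  ┃      
       ┃  Clap·······███                  ┃      
       ┃   Tom·███··█···                  ┃      
       ┃  Bass·███·██···                  ┃      
       ┃ HiHat·██····█··                  ┃      
       ┃                                  ┃      
       ┗━━━━━━━━━━━━━━━━━━━━━━━━━━━━━━━━━━┛      
                                                 
                                                 
                                                 
                                                 


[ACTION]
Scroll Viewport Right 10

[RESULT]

                  ┃ MusicSequencer     ┃         
                  ┠────────────────────┨         
      ┏━━━━━━━━━━━━━━━━━━━━━━━━━━━━━━━━━━┓       
      ┃ MusicSequencer                   ┃       
      ┠──────────────────────────────────┨       
      ┃      ▼123456789                  ┃       
      ┃  Clap·······███                  ┃       
      ┃   Tom·███··█···                  ┃       
      ┃  Bass·███·██···                  ┃       
      ┃ HiHat·██····█··                  ┃       
      ┃                                  ┃       
      ┗━━━━━━━━━━━━━━━━━━━━━━━━━━━━━━━━━━┛       
                                                 
                                                 
                                                 
                                                 


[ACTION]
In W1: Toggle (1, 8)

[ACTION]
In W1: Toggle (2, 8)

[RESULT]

                  ┃ MusicSequencer     ┃         
                  ┠────────────────────┨         
      ┏━━━━━━━━━━━━━━━━━━━━━━━━━━━━━━━━━━┓       
      ┃ MusicSequencer                   ┃       
      ┠──────────────────────────────────┨       
      ┃      ▼123456789                  ┃       
      ┃  Clap·······███                  ┃       
      ┃   Tom·███··█·█·                  ┃       
      ┃  Bass·███·██·█·                  ┃       
      ┃ HiHat·██····█··                  ┃       
      ┃                                  ┃       
      ┗━━━━━━━━━━━━━━━━━━━━━━━━━━━━━━━━━━┛       
                                                 
                                                 
                                                 
                                                 


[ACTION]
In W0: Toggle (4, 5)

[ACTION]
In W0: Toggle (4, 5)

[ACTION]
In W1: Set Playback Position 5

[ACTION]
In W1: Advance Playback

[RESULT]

                  ┃ MusicSequencer     ┃         
                  ┠────────────────────┨         
      ┏━━━━━━━━━━━━━━━━━━━━━━━━━━━━━━━━━━┓       
      ┃ MusicSequencer                   ┃       
      ┠──────────────────────────────────┨       
      ┃      012345▼789                  ┃       
      ┃  Clap·······███                  ┃       
      ┃   Tom·███··█·█·                  ┃       
      ┃  Bass·███·██·█·                  ┃       
      ┃ HiHat·██····█··                  ┃       
      ┃                                  ┃       
      ┗━━━━━━━━━━━━━━━━━━━━━━━━━━━━━━━━━━┛       
                                                 
                                                 
                                                 
                                                 


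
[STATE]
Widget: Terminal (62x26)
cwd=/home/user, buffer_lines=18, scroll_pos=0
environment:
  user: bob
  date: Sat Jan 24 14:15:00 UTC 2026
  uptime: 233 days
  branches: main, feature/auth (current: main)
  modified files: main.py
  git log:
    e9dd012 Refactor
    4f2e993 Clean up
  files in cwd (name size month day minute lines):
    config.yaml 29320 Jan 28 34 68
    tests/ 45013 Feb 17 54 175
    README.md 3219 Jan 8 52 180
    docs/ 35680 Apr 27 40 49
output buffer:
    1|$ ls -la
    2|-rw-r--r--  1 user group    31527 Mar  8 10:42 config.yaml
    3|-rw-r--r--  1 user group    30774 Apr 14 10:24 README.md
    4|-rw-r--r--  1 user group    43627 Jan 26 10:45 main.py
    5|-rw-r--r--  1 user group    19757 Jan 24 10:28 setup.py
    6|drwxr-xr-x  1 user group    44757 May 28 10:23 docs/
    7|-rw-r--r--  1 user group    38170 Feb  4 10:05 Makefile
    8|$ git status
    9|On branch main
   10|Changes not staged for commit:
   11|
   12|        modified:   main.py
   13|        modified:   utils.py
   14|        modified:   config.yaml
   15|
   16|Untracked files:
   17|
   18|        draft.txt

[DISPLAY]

$ ls -la                                                      
-rw-r--r--  1 user group    31527 Mar  8 10:42 config.yaml    
-rw-r--r--  1 user group    30774 Apr 14 10:24 README.md      
-rw-r--r--  1 user group    43627 Jan 26 10:45 main.py        
-rw-r--r--  1 user group    19757 Jan 24 10:28 setup.py       
drwxr-xr-x  1 user group    44757 May 28 10:23 docs/          
-rw-r--r--  1 user group    38170 Feb  4 10:05 Makefile       
$ git status                                                  
On branch main                                                
Changes not staged for commit:                                
                                                              
        modified:   main.py                                   
        modified:   utils.py                                  
        modified:   config.yaml                               
                                                              
Untracked files:                                              
                                                              
        draft.txt                                             
$ █                                                           
                                                              
                                                              
                                                              
                                                              
                                                              
                                                              
                                                              


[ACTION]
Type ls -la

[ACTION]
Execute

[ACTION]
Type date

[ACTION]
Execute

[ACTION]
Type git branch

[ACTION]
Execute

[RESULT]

-rw-r--r--  1 user group    43627 Jan 26 10:45 main.py        
-rw-r--r--  1 user group    19757 Jan 24 10:28 setup.py       
drwxr-xr-x  1 user group    44757 May 28 10:23 docs/          
-rw-r--r--  1 user group    38170 Feb  4 10:05 Makefile       
$ git status                                                  
On branch main                                                
Changes not staged for commit:                                
                                                              
        modified:   main.py                                   
        modified:   utils.py                                  
        modified:   config.yaml                               
                                                              
Untracked files:                                              
                                                              
        draft.txt                                             
$ ls -la                                                      
-rw-r--r--  1 bob group    29320 Jan 28 10:34 config.yaml     
drwxr-xr-x  1 bob group    45013 Feb 17 10:54 tests/          
-rw-r--r--  1 bob group     3219 Jan  8 10:52 README.md       
drwxr-xr-x  1 bob group    35680 Apr 27 10:40 docs/           
$ date                                                        
Sat Jan 24 14:15:00 UTC 2026                                  
$ git branch                                                  
* main                                                        
  feature/auth                                                
$ █                                                           


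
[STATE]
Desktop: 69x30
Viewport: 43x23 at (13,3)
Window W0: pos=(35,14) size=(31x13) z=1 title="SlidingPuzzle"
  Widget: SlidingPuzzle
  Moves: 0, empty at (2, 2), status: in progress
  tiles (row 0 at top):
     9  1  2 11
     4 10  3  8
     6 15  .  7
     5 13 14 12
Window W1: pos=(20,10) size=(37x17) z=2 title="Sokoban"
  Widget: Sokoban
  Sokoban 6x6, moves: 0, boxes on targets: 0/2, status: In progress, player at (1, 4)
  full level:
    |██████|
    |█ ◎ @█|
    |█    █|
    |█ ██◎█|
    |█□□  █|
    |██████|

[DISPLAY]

                                           
                                           
                                           
                                           
                                           
                                           
                                           
       ┏━━━━━━━━━━━━━━━━━━━━━━━━━━━━━━━━━━━
       ┃ Sokoban                           
       ┠───────────────────────────────────
       ┃██████                             
       ┃█ ◎ @█                             
       ┃█    █                             
       ┃█ ██◎█                             
       ┃█□□  █                             
       ┃██████                             
       ┃Moves: 0  0/2                      
       ┃                                   
       ┃                                   
       ┃                                   
       ┃                                   
       ┃                                   
       ┃                                   


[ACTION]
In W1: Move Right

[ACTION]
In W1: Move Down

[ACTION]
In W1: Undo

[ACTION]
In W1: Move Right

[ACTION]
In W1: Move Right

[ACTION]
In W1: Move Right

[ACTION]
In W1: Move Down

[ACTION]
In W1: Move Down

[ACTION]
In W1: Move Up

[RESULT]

                                           
                                           
                                           
                                           
                                           
                                           
                                           
       ┏━━━━━━━━━━━━━━━━━━━━━━━━━━━━━━━━━━━
       ┃ Sokoban                           
       ┠───────────────────────────────────
       ┃██████                             
       ┃█ ◎  █                             
       ┃█   @█                             
       ┃█ ██◎█                             
       ┃█□□  █                             
       ┃██████                             
       ┃Moves: 3  0/2                      
       ┃                                   
       ┃                                   
       ┃                                   
       ┃                                   
       ┃                                   
       ┃                                   


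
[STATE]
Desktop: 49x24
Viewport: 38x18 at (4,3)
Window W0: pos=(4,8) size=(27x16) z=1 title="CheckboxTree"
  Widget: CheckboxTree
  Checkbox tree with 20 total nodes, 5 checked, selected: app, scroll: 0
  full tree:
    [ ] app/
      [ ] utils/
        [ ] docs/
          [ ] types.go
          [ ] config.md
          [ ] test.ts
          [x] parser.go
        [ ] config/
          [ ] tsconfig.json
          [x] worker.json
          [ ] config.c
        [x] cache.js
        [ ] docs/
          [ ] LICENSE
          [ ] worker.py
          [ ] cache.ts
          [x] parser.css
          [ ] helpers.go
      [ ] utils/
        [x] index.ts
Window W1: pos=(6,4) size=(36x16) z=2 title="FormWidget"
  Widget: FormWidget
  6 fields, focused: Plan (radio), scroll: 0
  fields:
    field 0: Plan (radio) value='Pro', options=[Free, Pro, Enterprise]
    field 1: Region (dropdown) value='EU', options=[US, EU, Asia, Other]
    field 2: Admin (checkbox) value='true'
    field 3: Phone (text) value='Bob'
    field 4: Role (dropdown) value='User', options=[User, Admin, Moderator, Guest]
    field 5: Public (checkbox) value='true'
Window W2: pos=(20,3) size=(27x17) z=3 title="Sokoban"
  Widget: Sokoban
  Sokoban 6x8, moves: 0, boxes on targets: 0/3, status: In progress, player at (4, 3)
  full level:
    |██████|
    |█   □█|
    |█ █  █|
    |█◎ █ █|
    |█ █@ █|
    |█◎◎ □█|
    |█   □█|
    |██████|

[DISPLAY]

                ┏━━━━━━━━━━━━━━━━━━━━━
  ┏━━━━━━━━━━━━━┃ Sokoban             
  ┃ FormWidget  ┠─────────────────────
  ┠─────────────┃██████               
  ┃> Plan:      ┃█   □█               
┏━┃  Region:    ┃█ █  █               
┃ ┃  Admin:     ┃█◎ █ █               
┠─┃  Phone:     ┃█ █@ █               
┃>┃  Role:      ┃█◎◎ □█               
┃ ┃  Public:    ┃█   □█               
┃ ┃             ┃██████               
┃ ┃             ┃Moves: 0  0/3        
┃ ┃             ┃                     
┃ ┃             ┃                     
┃ ┃             ┃                     
┃ ┃             ┃                     
┃ ┗━━━━━━━━━━━━━┗━━━━━━━━━━━━━━━━━━━━━
┃       [x] worker.json   ┃           


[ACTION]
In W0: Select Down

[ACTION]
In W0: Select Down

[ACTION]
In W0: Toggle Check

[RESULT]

                ┏━━━━━━━━━━━━━━━━━━━━━
  ┏━━━━━━━━━━━━━┃ Sokoban             
  ┃ FormWidget  ┠─────────────────────
  ┠─────────────┃██████               
  ┃> Plan:      ┃█   □█               
┏━┃  Region:    ┃█ █  █               
┃ ┃  Admin:     ┃█◎ █ █               
┠─┃  Phone:     ┃█ █@ █               
┃ ┃  Role:      ┃█◎◎ □█               
┃ ┃  Public:    ┃█   □█               
┃>┃             ┃██████               
┃ ┃             ┃Moves: 0  0/3        
┃ ┃             ┃                     
┃ ┃             ┃                     
┃ ┃             ┃                     
┃ ┃             ┃                     
┃ ┗━━━━━━━━━━━━━┗━━━━━━━━━━━━━━━━━━━━━
┃       [x] worker.json   ┃           


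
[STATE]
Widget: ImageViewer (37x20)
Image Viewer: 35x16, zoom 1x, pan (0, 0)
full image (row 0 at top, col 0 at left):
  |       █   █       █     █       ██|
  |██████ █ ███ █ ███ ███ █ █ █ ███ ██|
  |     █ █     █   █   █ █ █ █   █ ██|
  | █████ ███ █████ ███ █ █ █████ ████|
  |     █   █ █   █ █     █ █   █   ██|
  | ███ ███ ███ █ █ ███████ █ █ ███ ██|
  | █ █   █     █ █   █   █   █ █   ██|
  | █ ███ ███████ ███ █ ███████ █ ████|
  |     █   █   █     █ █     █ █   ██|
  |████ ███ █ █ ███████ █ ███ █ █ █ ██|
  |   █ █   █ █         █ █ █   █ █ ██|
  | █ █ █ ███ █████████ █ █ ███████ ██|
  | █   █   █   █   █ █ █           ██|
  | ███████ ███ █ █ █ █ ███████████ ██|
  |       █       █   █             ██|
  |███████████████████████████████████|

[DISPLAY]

       █   █       █     █       ██  
██████ █ ███ █ ███ ███ █ █ █ ███ ██  
     █ █     █   █   █ █ █ █   █ ██  
 █████ ███ █████ ███ █ █ █████ ████  
     █   █ █   █ █     █ █   █   ██  
 ███ ███ ███ █ █ ███████ █ █ ███ ██  
 █ █   █     █ █   █   █   █ █   ██  
 █ ███ ███████ ███ █ ███████ █ ████  
     █   █   █     █ █     █ █   ██  
████ ███ █ █ ███████ █ ███ █ █ █ ██  
   █ █   █ █         █ █ █   █ █ ██  
 █ █ █ ███ █████████ █ █ ███████ ██  
 █   █   █   █   █ █ █           ██  
 ███████ ███ █ █ █ █ ███████████ ██  
       █       █   █             ██  
███████████████████████████████████  
                                     
                                     
                                     
                                     


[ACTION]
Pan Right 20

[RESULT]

     █       ██                      
██ █ █ █ ███ ██                      
 █ █ █ █   █ ██                      
 █ █ █████ ████                      
   █ █   █   ██                      
████ █ █ ███ ██                      
   █   █ █   ██                      
 ███████ █ ████                      
 █     █ █   ██                      
 █ ███ █ █ █ ██                      
 █ █ █   █ █ ██                      
 █ █ ███████ ██                      
 █           ██                      
 ███████████ ██                      
             ██                      
███████████████                      
                                     
                                     
                                     
                                     


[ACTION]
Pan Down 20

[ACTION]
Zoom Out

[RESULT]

                                     
                                     
                                     
                                     
                                     
                                     
                                     
                                     
                                     
                                     
                                     
                                     
                                     
                                     
                                     
                                     
                                     
                                     
                                     
                                     


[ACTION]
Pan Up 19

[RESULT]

██ █ █ █ ███ ██                      
 █ █ █ █   █ ██                      
 █ █ █████ ████                      
   █ █   █   ██                      
████ █ █ ███ ██                      
   █   █ █   ██                      
 ███████ █ ████                      
 █     █ █   ██                      
 █ ███ █ █ █ ██                      
 █ █ █   █ █ ██                      
 █ █ ███████ ██                      
 █           ██                      
 ███████████ ██                      
             ██                      
███████████████                      
                                     
                                     
                                     
                                     
                                     


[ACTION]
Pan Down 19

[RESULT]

                                     
                                     
                                     
                                     
                                     
                                     
                                     
                                     
                                     
                                     
                                     
                                     
                                     
                                     
                                     
                                     
                                     
                                     
                                     
                                     


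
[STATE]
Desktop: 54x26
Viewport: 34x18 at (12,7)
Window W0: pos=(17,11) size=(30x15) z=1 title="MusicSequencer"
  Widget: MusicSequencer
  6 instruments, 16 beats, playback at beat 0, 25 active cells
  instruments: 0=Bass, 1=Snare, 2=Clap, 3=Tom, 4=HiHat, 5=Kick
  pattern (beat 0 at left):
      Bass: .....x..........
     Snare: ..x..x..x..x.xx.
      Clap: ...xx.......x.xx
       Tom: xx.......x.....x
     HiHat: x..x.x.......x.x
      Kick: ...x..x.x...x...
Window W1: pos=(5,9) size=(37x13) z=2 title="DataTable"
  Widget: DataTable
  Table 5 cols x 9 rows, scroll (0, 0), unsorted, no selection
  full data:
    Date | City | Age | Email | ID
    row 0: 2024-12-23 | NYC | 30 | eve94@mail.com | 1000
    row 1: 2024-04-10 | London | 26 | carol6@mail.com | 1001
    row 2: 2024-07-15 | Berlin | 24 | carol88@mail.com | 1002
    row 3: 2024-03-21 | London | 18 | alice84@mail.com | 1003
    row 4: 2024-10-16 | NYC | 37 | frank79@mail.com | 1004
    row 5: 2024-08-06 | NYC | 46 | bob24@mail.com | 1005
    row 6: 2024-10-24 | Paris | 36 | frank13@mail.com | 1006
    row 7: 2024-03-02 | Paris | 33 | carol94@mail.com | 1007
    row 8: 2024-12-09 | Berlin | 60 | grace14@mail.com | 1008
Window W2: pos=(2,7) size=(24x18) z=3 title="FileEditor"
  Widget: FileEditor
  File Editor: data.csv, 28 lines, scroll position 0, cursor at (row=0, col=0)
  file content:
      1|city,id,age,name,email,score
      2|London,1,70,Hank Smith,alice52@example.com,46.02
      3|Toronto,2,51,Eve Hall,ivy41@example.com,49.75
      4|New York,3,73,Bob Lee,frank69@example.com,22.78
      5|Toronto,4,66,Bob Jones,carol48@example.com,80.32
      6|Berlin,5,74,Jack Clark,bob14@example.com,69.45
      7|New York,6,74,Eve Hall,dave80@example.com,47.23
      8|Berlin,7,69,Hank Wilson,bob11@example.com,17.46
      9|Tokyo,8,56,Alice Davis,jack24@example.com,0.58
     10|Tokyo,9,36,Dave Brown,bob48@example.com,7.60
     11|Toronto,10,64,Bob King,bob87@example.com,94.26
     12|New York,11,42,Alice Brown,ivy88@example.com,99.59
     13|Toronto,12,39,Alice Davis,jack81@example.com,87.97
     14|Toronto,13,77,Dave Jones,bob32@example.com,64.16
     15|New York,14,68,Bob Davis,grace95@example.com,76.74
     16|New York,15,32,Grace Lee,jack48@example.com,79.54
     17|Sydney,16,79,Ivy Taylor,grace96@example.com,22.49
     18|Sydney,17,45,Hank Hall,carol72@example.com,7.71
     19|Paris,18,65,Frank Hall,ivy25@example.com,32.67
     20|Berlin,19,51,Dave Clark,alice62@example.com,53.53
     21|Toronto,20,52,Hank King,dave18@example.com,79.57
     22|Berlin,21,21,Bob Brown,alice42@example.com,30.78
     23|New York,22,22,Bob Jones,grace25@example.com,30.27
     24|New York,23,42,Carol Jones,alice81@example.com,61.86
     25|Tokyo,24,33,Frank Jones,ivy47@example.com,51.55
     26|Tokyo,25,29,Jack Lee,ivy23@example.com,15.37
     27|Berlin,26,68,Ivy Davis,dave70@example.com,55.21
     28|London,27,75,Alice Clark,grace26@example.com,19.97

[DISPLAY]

━━━━━━━━━━━━━┓                    
or           ┃                    
─────────────┨━━━━━━━━━━━━━━━┓    
ge,name,emai▲┃               ┃    
70,Hank Smit█┃───────────────┨━━━━
,51,Eve Hall░┃e│Email        ┃    
3,73,Bob Lee░┃─┼─────────────┃────
,66,Bob Jone░┃ │eve94@mail.co┃    
74,Jack Clar░┃ │carol6@mail.c┃    
6,74,Eve Hal░┃ │carol88@mail.┃    
69,Hank Wils░┃ │alice84@mail.┃    
6,Alice Davi░┃ │frank79@mail.┃    
6,Dave Brown░┃ │bob24@mail.co┃    
0,64,Bob Kin░┃ │frank13@mail.┃    
11,42,Alice ░┃━━━━━━━━━━━━━━━┛    
2,39,Alice D░┃                    
3,77,Dave Jo▼┃                    
━━━━━━━━━━━━━┛                    


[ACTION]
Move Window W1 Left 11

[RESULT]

━━━━━━━━━━━━━┓                    
or           ┃                    
─────────────┨━━━━━━━━━━┓         
ge,name,emai▲┃          ┃         
70,Hank Smit█┃──────────┨━━━━━━━━━
,51,Eve Hall░┃il        ┃         
3,73,Bob Lee░┃──────────┃─────────
,66,Bob Jone░┃94@mail.co┃345      
74,Jack Clar░┃ol6@mail.c┃···      
6,74,Eve Hal░┃ol88@mail.┃██·      
69,Hank Wils░┃ce84@mail.┃·██      
6,Alice Davi░┃nk79@mail.┃··█      
6,Dave Brown░┃24@mail.co┃█·█      
0,64,Bob Kin░┃nk13@mail.┃···      
11,42,Alice ░┃━━━━━━━━━━┛         
2,39,Alice D░┃                    
3,77,Dave Jo▼┃                    
━━━━━━━━━━━━━┛                    


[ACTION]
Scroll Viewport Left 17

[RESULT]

  ┏━━━━━━━━━━━━━━━━━━━━━━┓        
  ┃ FileEditor           ┃        
┏━┠──────────────────────┨━━━━━━━━
┃ ┃█ity,id,age,name,emai▲┃        
┠─┃London,1,70,Hank Smit█┃────────
┃D┃Toronto,2,51,Eve Hall░┃il      
┃─┃New York,3,73,Bob Lee░┃────────
┃2┃Toronto,4,66,Bob Jone░┃94@mail.
┃2┃Berlin,5,74,Jack Clar░┃ol6@mail
┃2┃New York,6,74,Eve Hal░┃ol88@mai
┃2┃Berlin,7,69,Hank Wils░┃ce84@mai
┃2┃Tokyo,8,56,Alice Davi░┃nk79@mai
┃2┃Tokyo,9,36,Dave Brown░┃24@mail.
┃2┃Toronto,10,64,Bob Kin░┃nk13@mai
┗━┃New York,11,42,Alice ░┃━━━━━━━━
  ┃Toronto,12,39,Alice D░┃        
  ┃Toronto,13,77,Dave Jo▼┃        
  ┗━━━━━━━━━━━━━━━━━━━━━━┛        


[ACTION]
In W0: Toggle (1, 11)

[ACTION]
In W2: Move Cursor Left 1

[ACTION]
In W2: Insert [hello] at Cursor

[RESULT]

  ┏━━━━━━━━━━━━━━━━━━━━━━┓        
  ┃ FileEditor           ┃        
┏━┠──────────────────────┨━━━━━━━━
┃ ┃hello█ity,id,age,name▲┃        
┠─┃London,1,70,Hank Smit█┃────────
┃D┃Toronto,2,51,Eve Hall░┃il      
┃─┃New York,3,73,Bob Lee░┃────────
┃2┃Toronto,4,66,Bob Jone░┃94@mail.
┃2┃Berlin,5,74,Jack Clar░┃ol6@mail
┃2┃New York,6,74,Eve Hal░┃ol88@mai
┃2┃Berlin,7,69,Hank Wils░┃ce84@mai
┃2┃Tokyo,8,56,Alice Davi░┃nk79@mai
┃2┃Tokyo,9,36,Dave Brown░┃24@mail.
┃2┃Toronto,10,64,Bob Kin░┃nk13@mai
┗━┃New York,11,42,Alice ░┃━━━━━━━━
  ┃Toronto,12,39,Alice D░┃        
  ┃Toronto,13,77,Dave Jo▼┃        
  ┗━━━━━━━━━━━━━━━━━━━━━━┛        


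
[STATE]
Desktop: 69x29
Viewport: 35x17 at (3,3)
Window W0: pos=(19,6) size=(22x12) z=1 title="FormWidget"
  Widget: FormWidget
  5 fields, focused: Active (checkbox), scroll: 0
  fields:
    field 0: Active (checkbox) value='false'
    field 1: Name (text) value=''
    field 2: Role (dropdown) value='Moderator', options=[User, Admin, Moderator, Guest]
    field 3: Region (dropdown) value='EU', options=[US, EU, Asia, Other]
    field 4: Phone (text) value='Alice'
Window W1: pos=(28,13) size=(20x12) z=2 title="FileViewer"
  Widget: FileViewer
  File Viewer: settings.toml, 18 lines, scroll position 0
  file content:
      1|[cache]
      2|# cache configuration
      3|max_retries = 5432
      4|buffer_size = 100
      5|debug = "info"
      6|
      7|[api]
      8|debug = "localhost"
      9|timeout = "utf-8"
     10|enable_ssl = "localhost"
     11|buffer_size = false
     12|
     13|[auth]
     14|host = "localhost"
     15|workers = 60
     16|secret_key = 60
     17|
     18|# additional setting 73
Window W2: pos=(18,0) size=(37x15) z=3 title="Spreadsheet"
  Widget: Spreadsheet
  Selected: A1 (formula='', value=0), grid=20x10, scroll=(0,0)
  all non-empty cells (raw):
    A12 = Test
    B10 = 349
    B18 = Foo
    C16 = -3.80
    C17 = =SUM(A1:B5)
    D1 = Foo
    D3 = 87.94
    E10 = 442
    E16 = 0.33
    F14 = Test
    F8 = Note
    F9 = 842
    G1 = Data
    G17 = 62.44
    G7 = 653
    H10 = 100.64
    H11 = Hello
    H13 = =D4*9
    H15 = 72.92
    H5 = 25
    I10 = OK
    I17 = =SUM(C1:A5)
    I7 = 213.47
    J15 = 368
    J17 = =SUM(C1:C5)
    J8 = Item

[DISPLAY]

               ┃A1:                
               ┃       A       B   
               ┃-------------------
               ┃  1      [0]       
               ┃  2        0       
               ┃  3        0       
               ┃  4        0       
               ┃  5        0       
               ┃  6        0       
               ┃  7        0       
               ┃  8        0       
               ┗━━━━━━━━━━━━━━━━━━━
                ┃        ┠─────────
                ┃        ┃[cache]  
                ┗━━━━━━━━┃# cache c
                         ┃max_retri
                         ┃buffer_si


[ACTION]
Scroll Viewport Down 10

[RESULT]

               ┃  7        0       
               ┃  8        0       
               ┗━━━━━━━━━━━━━━━━━━━
                ┃        ┠─────────
                ┃        ┃[cache]  
                ┗━━━━━━━━┃# cache c
                         ┃max_retri
                         ┃buffer_si
                         ┃debug = "
                         ┃         
                         ┃[api]    
                         ┃debug = "
                         ┗━━━━━━━━━
                                   
                                   
                                   
                                   


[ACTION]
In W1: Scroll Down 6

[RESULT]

               ┃  7        0       
               ┃  8        0       
               ┗━━━━━━━━━━━━━━━━━━━
                ┃        ┠─────────
                ┃        ┃[api]    
                ┗━━━━━━━━┃debug = "
                         ┃timeout =
                         ┃enable_ss
                         ┃buffer_si
                         ┃         
                         ┃[auth]   
                         ┃host = "l
                         ┗━━━━━━━━━
                                   
                                   
                                   
                                   


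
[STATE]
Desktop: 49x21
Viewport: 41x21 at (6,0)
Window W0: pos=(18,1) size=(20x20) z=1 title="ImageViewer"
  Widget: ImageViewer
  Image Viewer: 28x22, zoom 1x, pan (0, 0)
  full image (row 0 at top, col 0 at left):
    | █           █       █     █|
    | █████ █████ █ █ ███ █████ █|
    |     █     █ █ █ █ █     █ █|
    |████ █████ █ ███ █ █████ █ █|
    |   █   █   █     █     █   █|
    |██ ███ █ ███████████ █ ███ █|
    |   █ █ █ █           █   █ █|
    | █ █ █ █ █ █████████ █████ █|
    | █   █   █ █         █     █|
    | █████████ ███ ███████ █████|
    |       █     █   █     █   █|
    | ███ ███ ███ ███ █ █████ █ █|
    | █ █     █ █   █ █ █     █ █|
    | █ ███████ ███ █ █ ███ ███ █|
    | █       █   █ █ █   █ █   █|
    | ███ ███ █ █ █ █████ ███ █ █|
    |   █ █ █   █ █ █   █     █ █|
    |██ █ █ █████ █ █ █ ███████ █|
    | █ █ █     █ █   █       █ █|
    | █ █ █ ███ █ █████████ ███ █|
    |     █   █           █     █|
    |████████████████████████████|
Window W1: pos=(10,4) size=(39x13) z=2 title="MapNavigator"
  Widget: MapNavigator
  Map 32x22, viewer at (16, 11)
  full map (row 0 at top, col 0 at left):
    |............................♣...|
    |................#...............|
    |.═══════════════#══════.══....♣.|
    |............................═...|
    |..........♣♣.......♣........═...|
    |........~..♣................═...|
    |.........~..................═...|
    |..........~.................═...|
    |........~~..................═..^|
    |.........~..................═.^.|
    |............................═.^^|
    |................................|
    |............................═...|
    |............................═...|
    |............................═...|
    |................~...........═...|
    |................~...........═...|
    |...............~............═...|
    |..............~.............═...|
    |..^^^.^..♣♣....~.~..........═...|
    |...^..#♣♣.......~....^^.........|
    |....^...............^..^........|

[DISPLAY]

                                         
            ┏━━━━━━━━━━━━━━━━━━┓         
            ┃ ImageViewer      ┃         
            ┠──────────────────┨         
    ┏━━━━━━━━━━━━━━━━━━━━━━━━━━━━━━━━━━━━
    ┃ MapNavigator                       
    ┠────────────────────────────────────
    ┃  ..........~.................═...  
    ┃  ........~~..................═..^  
    ┃  .........~..................═.^.  
    ┃  ............................═.^^  
    ┃  ................@...............  
    ┃  ............................═...  
    ┃  ............................═...  
    ┃  ............................═...  
    ┃  ................~...........═...  
    ┗━━━━━━━━━━━━━━━━━━━━━━━━━━━━━━━━━━━━
            ┃ █ ███████ ███ █ █┃         
            ┃ █       █   █ █ █┃         
            ┃ ███ ███ █ █ █ ███┃         
            ┗━━━━━━━━━━━━━━━━━━┛         


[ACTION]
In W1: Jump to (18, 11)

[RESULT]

                                         
            ┏━━━━━━━━━━━━━━━━━━┓         
            ┃ ImageViewer      ┃         
            ┠──────────────────┨         
    ┏━━━━━━━━━━━━━━━━━━━━━━━━━━━━━━━━━━━━
    ┃ MapNavigator                       
    ┠────────────────────────────────────
    ┃..........~.................═...    
    ┃........~~..................═..^    
    ┃.........~..................═.^.    
    ┃............................═.^^    
    ┃..................@.............    
    ┃............................═...    
    ┃............................═...    
    ┃............................═...    
    ┃................~...........═...    
    ┗━━━━━━━━━━━━━━━━━━━━━━━━━━━━━━━━━━━━
            ┃ █ ███████ ███ █ █┃         
            ┃ █       █   █ █ █┃         
            ┃ ███ ███ █ █ █ ███┃         
            ┗━━━━━━━━━━━━━━━━━━┛         


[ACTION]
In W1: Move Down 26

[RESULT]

                                         
            ┏━━━━━━━━━━━━━━━━━━┓         
            ┃ ImageViewer      ┃         
            ┠──────────────────┨         
    ┏━━━━━━━━━━━━━━━━━━━━━━━━━━━━━━━━━━━━
    ┃ MapNavigator                       
    ┠────────────────────────────────────
    ┃...............~............═...    
    ┃..............~.............═...    
    ┃..^^^.^..♣♣....~.~..........═...    
    ┃...^..#♣♣.......~....^^.........    
    ┃....^.............@.^..^........    
    ┃                                    
    ┃                                    
    ┃                                    
    ┃                                    
    ┗━━━━━━━━━━━━━━━━━━━━━━━━━━━━━━━━━━━━
            ┃ █ ███████ ███ █ █┃         
            ┃ █       █   █ █ █┃         
            ┃ ███ ███ █ █ █ ███┃         
            ┗━━━━━━━━━━━━━━━━━━┛         


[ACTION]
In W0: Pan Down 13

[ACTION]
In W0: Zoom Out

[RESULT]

                                         
            ┏━━━━━━━━━━━━━━━━━━┓         
            ┃ ImageViewer      ┃         
            ┠──────────────────┨         
    ┏━━━━━━━━━━━━━━━━━━━━━━━━━━━━━━━━━━━━
    ┃ MapNavigator                       
    ┠────────────────────────────────────
    ┃...............~............═...    
    ┃..............~.............═...    
    ┃..^^^.^..♣♣....~.~..........═...    
    ┃...^..#♣♣.......~....^^.........    
    ┃....^.............@.^..^........    
    ┃                                    
    ┃                                    
    ┃                                    
    ┃                                    
    ┗━━━━━━━━━━━━━━━━━━━━━━━━━━━━━━━━━━━━
            ┃                  ┃         
            ┃                  ┃         
            ┃                  ┃         
            ┗━━━━━━━━━━━━━━━━━━┛         


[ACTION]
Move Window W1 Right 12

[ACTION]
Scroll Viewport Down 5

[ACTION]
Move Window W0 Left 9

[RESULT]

                                         
   ┏━━━━━━━━━━━━━━━━━━┓                  
   ┃ ImageViewer      ┃                  
   ┠──────────────────┨                  
   ┃┏━━━━━━━━━━━━━━━━━━━━━━━━━━━━━━━━━━━━
   ┃┃ MapNavigator                       
   ┃┠────────────────────────────────────
   ┃┃...............~............═...    
   ┃┃..............~.............═...    
   ┃┃..^^^.^..♣♣....~.~..........═...    
   ┃┃...^..#♣♣.......~....^^.........    
   ┃┃....^.............@.^..^........    
   ┃┃                                    
   ┃┃                                    
   ┃┃                                    
   ┃┃                                    
   ┃┗━━━━━━━━━━━━━━━━━━━━━━━━━━━━━━━━━━━━
   ┃                  ┃                  
   ┃                  ┃                  
   ┃                  ┃                  
   ┗━━━━━━━━━━━━━━━━━━┛                  
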